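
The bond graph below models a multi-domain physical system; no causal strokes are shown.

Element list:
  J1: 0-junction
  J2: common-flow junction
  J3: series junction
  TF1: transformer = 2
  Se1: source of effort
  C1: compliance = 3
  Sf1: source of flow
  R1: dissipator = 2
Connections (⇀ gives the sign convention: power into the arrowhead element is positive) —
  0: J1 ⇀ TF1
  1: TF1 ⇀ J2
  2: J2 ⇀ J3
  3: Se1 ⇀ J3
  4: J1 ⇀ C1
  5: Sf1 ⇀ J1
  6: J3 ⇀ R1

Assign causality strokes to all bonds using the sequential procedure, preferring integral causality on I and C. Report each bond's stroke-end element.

#0 stroke→TF1
#1 stroke→J2
#2 stroke→J3
#3 stroke→J3
#4 stroke→J1
#5 stroke→Sf1
#6 stroke→R1

#3 stroke at J3  (Se1 (Se) sets effort on bond)
#5 stroke at Sf1  (Sf1: flow source, stroke at near end)
#4 stroke at J1  (C1: C, integral causality)
#0 stroke at TF1  (0-jn J1 has e-setter on 4)
#1 stroke at J2  (TF TF1: opposite of bond 0)
#2 stroke at J3  (closing 1-jn rule on J2)
#6 stroke at R1  (J3: last free bond brings flow in)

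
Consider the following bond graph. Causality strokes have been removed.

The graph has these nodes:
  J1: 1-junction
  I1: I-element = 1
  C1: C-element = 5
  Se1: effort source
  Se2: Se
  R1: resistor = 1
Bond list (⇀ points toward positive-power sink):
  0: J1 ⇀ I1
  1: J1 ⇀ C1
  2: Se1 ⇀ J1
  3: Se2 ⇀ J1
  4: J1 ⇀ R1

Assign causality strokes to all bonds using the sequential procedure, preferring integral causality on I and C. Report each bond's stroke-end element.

b0 stroke at I1
b1 stroke at J1
b2 stroke at J1
b3 stroke at J1
b4 stroke at J1

b2 stroke at J1  (source Se1 imposes e)
b3 stroke at J1  (Se2 (Se) sets effort on bond)
b0 stroke at I1  (I1 integral (f out))
b1 stroke at J1  (J1: bond 0 brought flow, rest push out)
b4 stroke at J1  (1-jn J1 has f-setter on 0)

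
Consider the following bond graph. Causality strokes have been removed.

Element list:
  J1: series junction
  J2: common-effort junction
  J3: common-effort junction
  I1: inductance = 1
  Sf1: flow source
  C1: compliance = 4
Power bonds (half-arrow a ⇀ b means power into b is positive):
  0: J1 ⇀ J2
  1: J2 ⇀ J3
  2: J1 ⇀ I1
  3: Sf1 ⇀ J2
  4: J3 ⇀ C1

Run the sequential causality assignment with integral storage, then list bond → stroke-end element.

bond 0 stroke→J1
bond 1 stroke→J2
bond 2 stroke→I1
bond 3 stroke→Sf1
bond 4 stroke→J3

#3 stroke at Sf1  (source Sf1 imposes f)
#2 stroke at I1  (I1: I, integral causality)
#0 stroke at J1  (J1: bond 2 brought flow, rest push out)
#1 stroke at J2  (J2: last free bond brings effort in)
#4 stroke at J3  (closing 0-jn rule on J3)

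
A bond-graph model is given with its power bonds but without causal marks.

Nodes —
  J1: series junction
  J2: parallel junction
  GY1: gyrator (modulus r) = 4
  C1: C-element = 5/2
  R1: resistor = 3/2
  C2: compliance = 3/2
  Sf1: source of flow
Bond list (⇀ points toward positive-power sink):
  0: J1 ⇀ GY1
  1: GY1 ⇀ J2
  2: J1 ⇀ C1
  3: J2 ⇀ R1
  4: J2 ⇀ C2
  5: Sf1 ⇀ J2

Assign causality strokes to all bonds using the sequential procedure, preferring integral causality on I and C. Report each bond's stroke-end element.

#0 |GY1
#1 |GY1
#2 |J1
#3 |R1
#4 |J2
#5 |Sf1

bond 5 →Sf1  (Sf1 fixes flow; stroke at Sf1)
bond 2 →J1  (prefer integral on C1)
bond 0 →GY1  (only one flow-in slot at J1)
bond 1 →GY1  (GY1 both-in/both-out from 0)
bond 4 →J2  (prefer integral on C2)
bond 3 →R1  (J2 effort already set via bond 4)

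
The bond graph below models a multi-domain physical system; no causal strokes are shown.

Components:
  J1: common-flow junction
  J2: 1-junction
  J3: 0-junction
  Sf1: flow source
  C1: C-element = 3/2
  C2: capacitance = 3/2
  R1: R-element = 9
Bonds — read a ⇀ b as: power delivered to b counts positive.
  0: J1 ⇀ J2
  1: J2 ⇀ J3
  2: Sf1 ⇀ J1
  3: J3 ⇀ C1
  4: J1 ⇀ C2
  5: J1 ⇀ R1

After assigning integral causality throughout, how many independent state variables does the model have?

b2 stroke at Sf1  (source Sf1 imposes f)
b0 stroke at J1  (J1 flow already set via bond 2)
b4 stroke at J1  (1-jn J1 has f-setter on 2)
b5 stroke at J1  (common-f at J1 fixed by 2)
b1 stroke at J2  (common-f at J2 fixed by 0)
b3 stroke at J3  (closing 0-jn rule on J3)

2  (C1, C2 all integral)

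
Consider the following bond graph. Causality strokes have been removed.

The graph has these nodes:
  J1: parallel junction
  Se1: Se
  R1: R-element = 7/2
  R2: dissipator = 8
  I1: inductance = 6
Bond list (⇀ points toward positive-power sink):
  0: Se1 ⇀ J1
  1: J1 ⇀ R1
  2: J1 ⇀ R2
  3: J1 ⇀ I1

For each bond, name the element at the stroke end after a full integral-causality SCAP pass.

β0 stroke→J1
β1 stroke→R1
β2 stroke→R2
β3 stroke→I1

β0 →J1  (source Se1 imposes e)
β1 →R1  (J1: bond 0 brought effort, rest push out)
β2 →R2  (J1: bond 0 brought effort, rest push out)
β3 →I1  (J1: bond 0 brought effort, rest push out)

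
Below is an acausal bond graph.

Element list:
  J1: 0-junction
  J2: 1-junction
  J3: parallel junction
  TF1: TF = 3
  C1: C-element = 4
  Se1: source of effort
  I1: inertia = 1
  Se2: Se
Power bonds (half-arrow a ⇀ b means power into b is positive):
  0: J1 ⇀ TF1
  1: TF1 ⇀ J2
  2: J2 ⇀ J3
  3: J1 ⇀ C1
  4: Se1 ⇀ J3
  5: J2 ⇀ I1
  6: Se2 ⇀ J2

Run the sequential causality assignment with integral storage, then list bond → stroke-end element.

b0 stroke at TF1
b1 stroke at J2
b2 stroke at J2
b3 stroke at J1
b4 stroke at J3
b5 stroke at I1
b6 stroke at J2

β4 →J3  (source Se1 imposes e)
β6 →J2  (Se2: effort source, stroke at far end)
β2 →J2  (J3 effort already set via bond 4)
β3 →J1  (C1 outputs effort q/C1)
β0 →TF1  (common-e at J1 fixed by 3)
β1 →J2  (TF TF1: opposite of bond 0)
β5 →I1  (J2: last free bond brings flow in)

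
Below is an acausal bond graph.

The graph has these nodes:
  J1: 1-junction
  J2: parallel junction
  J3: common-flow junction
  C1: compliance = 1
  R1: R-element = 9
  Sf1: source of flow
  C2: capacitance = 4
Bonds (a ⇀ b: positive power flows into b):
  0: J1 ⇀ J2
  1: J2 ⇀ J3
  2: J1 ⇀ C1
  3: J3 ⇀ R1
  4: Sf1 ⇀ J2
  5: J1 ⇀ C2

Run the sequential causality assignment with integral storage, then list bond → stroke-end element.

β4 →Sf1  (source Sf1 imposes f)
β2 →J1  (prefer integral on C1)
β5 →J1  (C2 outputs effort q/C2)
β0 →J2  (closing 1-jn rule on J1)
β1 →J3  (J2 effort already set via bond 0)
β3 →R1  (J3: last free bond brings flow in)

β0 →J2
β1 →J3
β2 →J1
β3 →R1
β4 →Sf1
β5 →J1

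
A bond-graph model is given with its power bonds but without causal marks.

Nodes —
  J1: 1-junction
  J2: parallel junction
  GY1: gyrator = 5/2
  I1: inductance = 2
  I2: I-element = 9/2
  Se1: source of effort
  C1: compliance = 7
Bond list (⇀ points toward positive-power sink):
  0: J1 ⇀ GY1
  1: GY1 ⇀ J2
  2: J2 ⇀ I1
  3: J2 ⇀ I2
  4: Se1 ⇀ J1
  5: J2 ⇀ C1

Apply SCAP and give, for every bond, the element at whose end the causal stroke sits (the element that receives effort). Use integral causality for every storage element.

b0 stroke at GY1
b1 stroke at GY1
b2 stroke at I1
b3 stroke at I2
b4 stroke at J1
b5 stroke at J2

bond 4 stroke at J1  (source Se1 imposes e)
bond 0 stroke at GY1  (J1: last free bond brings flow in)
bond 1 stroke at GY1  (through GY1, causality inverts; strokes same side of GY1)
bond 2 stroke at I1  (prefer integral on I1)
bond 3 stroke at I2  (I2: I, integral causality)
bond 5 stroke at J2  (only one effort-in slot at J2)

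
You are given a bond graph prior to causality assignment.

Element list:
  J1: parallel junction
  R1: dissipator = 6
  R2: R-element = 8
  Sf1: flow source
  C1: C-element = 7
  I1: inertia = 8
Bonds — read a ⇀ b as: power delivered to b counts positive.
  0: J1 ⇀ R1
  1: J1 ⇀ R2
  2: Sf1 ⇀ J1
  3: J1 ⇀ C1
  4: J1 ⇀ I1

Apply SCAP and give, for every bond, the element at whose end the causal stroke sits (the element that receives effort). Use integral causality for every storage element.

bond 0 stroke→R1
bond 1 stroke→R2
bond 2 stroke→Sf1
bond 3 stroke→J1
bond 4 stroke→I1

bond 2 stroke→Sf1  (source Sf1 imposes f)
bond 3 stroke→J1  (C1: C, integral causality)
bond 0 stroke→R1  (common-e at J1 fixed by 3)
bond 1 stroke→R2  (common-e at J1 fixed by 3)
bond 4 stroke→I1  (0-jn J1 has e-setter on 3)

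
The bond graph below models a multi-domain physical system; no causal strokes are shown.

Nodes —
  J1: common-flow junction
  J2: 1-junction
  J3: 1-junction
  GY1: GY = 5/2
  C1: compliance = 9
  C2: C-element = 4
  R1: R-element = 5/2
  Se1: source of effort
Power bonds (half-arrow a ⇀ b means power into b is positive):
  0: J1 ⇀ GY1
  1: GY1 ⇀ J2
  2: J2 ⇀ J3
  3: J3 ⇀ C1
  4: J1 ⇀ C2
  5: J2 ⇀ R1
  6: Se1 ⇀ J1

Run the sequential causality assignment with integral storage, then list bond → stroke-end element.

b6 stroke at J1  (Se1 (Se) sets effort on bond)
b3 stroke at J3  (C1 outputs effort q/C1)
b2 stroke at J2  (J3 needs exactly one f-in)
b4 stroke at J1  (C2: C, integral causality)
b0 stroke at GY1  (J1 needs exactly one f-in)
b1 stroke at GY1  (GY1: gyrator matches bond 0)
b5 stroke at J2  (J2: bond 1 brought flow, rest push out)

bond 0 |GY1
bond 1 |GY1
bond 2 |J2
bond 3 |J3
bond 4 |J1
bond 5 |J2
bond 6 |J1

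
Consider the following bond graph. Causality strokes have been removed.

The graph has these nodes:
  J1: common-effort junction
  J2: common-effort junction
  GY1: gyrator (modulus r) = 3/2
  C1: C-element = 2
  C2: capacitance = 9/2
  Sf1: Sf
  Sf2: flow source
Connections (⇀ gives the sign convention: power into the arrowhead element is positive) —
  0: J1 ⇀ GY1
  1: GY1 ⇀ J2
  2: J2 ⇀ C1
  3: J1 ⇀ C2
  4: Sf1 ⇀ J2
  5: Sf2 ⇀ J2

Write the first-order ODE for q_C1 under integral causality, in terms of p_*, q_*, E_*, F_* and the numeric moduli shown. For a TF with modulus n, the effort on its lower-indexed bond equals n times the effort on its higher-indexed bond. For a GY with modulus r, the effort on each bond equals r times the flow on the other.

dq_C1/dt = F_Sf1 + F_Sf2 + 4*q_C2/27

#4 stroke at Sf1  (source Sf1 imposes f)
#5 stroke at Sf2  (source Sf2 imposes f)
#2 stroke at J2  (C1 outputs effort q/C1)
#1 stroke at GY1  (J2: bond 2 brought effort, rest push out)
#0 stroke at GY1  (GY GY1: same side as bond 1)
#3 stroke at J1  (only one effort-in slot at J1)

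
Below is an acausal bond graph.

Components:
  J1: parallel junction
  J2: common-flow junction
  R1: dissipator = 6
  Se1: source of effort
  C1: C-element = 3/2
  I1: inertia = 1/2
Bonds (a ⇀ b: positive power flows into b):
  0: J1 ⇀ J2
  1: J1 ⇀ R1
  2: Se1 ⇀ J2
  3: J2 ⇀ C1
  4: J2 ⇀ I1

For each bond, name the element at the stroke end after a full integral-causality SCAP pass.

bond 2 →J2  (Se1 (Se) sets effort on bond)
bond 3 →J2  (C1 integral (e out))
bond 4 →I1  (I1 outputs flow p/I1)
bond 0 →J2  (J2 flow already set via bond 4)
bond 1 →J1  (only one effort-in slot at J1)

β0 stroke→J2
β1 stroke→J1
β2 stroke→J2
β3 stroke→J2
β4 stroke→I1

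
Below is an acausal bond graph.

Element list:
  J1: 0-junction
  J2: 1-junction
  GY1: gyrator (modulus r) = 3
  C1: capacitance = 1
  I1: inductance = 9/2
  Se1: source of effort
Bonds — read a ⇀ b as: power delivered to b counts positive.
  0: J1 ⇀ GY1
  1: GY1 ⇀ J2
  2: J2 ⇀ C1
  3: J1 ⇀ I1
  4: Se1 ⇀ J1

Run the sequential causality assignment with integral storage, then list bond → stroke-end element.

β0 →GY1
β1 →GY1
β2 →J2
β3 →I1
β4 →J1

bond 4 stroke→J1  (Se1 (Se) sets effort on bond)
bond 0 stroke→GY1  (J1 effort already set via bond 4)
bond 3 stroke→I1  (common-e at J1 fixed by 4)
bond 1 stroke→GY1  (GY GY1: same side as bond 0)
bond 2 stroke→J2  (1-jn J2 has f-setter on 1)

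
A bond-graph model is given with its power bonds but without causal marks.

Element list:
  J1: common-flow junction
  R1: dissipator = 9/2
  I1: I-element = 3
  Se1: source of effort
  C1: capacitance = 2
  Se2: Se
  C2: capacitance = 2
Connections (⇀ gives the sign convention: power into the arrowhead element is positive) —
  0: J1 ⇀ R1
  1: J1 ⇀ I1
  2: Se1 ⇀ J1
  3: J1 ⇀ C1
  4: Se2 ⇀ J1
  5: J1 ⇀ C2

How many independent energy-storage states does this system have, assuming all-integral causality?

b2 |J1  (Se1 fixes effort; stroke away)
b4 |J1  (Se2 fixes effort; stroke away)
b1 |I1  (prefer integral on I1)
b0 |J1  (J1 flow already set via bond 1)
b3 |J1  (J1 flow already set via bond 1)
b5 |J1  (1-jn J1 has f-setter on 1)

3  (C1, C2, I1 all integral)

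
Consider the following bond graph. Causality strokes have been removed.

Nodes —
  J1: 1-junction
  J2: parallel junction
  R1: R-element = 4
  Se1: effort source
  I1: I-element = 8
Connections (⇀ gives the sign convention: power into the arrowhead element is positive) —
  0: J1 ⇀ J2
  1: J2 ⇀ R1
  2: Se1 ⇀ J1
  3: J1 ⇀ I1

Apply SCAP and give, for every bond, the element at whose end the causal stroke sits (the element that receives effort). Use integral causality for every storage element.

β2 →J1  (Se1: effort source, stroke at far end)
β3 →I1  (I1 integral (f out))
β0 →J1  (J1 flow already set via bond 3)
β1 →J2  (only one effort-in slot at J2)

b0 →J1
b1 →J2
b2 →J1
b3 →I1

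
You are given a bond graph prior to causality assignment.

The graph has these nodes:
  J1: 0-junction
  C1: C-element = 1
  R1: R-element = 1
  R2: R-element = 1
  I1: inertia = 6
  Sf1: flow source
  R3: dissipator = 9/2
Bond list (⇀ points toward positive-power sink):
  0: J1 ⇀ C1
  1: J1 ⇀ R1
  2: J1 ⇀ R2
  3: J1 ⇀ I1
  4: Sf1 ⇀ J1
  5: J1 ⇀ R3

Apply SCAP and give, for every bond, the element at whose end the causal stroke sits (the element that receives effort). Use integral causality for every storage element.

bond 0 →J1
bond 1 →R1
bond 2 →R2
bond 3 →I1
bond 4 →Sf1
bond 5 →R3

#4 stroke→Sf1  (Sf1 (Sf) sets flow on bond)
#0 stroke→J1  (prefer integral on C1)
#1 stroke→R1  (J1: bond 0 brought effort, rest push out)
#2 stroke→R2  (0-jn J1 has e-setter on 0)
#3 stroke→I1  (0-jn J1 has e-setter on 0)
#5 stroke→R3  (J1: bond 0 brought effort, rest push out)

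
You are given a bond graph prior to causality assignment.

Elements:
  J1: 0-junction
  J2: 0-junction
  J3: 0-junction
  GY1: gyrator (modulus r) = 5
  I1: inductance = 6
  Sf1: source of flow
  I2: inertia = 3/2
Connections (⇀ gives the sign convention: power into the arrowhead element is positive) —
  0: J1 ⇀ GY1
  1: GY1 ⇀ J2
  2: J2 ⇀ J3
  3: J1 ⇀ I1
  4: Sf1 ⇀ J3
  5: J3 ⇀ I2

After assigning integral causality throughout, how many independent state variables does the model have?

2  (I1, I2 all integral)

b4 stroke→Sf1  (Sf1 (Sf) sets flow on bond)
b3 stroke→I1  (I1 integral (f out))
b0 stroke→J1  (only one effort-in slot at J1)
b1 stroke→J2  (GY1 both-in/both-out from 0)
b2 stroke→J3  (J2: bond 1 brought effort, rest push out)
b5 stroke→I2  (0-jn J3 has e-setter on 2)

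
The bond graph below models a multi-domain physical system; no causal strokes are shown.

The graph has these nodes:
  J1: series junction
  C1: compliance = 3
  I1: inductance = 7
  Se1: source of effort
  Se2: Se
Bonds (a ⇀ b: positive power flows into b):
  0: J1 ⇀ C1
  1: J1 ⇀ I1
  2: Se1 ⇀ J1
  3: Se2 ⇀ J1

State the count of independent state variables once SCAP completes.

#2 |J1  (Se1 (Se) sets effort on bond)
#3 |J1  (source Se2 imposes e)
#0 |J1  (C1: C, integral causality)
#1 |I1  (closing 1-jn rule on J1)

2  (C1, I1 all integral)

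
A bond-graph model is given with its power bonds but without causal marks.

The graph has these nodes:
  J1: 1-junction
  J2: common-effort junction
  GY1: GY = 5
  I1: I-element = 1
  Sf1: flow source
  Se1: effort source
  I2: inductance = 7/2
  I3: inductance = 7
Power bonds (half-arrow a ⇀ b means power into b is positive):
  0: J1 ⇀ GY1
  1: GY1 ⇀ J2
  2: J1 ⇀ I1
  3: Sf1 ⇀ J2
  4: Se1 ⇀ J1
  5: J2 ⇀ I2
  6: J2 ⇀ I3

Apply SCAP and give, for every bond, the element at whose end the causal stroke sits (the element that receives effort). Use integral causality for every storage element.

bond 0 stroke at J1
bond 1 stroke at J2
bond 2 stroke at I1
bond 3 stroke at Sf1
bond 4 stroke at J1
bond 5 stroke at I2
bond 6 stroke at I3

b3 stroke→Sf1  (Sf1: flow source, stroke at near end)
b4 stroke→J1  (source Se1 imposes e)
b2 stroke→I1  (I1 outputs flow p/I1)
b0 stroke→J1  (J1: bond 2 brought flow, rest push out)
b1 stroke→J2  (through GY1, causality inverts; strokes same side of GY1)
b5 stroke→I2  (common-e at J2 fixed by 1)
b6 stroke→I3  (J2 effort already set via bond 1)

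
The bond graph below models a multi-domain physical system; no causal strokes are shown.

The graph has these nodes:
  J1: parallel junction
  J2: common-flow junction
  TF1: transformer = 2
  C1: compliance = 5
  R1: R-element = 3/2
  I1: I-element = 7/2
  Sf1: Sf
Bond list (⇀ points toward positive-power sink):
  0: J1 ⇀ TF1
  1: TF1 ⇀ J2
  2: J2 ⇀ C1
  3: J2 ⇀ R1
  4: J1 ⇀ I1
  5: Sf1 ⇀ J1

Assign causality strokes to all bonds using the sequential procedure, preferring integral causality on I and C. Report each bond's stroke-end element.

β0 stroke→J1
β1 stroke→TF1
β2 stroke→J2
β3 stroke→J2
β4 stroke→I1
β5 stroke→Sf1

#5 stroke at Sf1  (source Sf1 imposes f)
#2 stroke at J2  (C1: C, integral causality)
#4 stroke at I1  (I1 integral (f out))
#0 stroke at J1  (only one effort-in slot at J1)
#1 stroke at TF1  (TF1 one-in-one-out from 0)
#3 stroke at J2  (common-f at J2 fixed by 1)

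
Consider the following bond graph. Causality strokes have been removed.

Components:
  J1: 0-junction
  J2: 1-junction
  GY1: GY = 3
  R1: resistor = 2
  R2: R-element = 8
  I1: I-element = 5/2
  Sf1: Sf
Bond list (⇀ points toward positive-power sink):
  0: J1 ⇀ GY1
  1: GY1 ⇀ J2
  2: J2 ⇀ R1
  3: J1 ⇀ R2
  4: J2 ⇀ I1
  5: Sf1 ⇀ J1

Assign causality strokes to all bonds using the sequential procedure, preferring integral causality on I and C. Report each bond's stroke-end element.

#5 stroke at Sf1  (Sf1 (Sf) sets flow on bond)
#4 stroke at I1  (I1: I, integral causality)
#1 stroke at J2  (common-f at J2 fixed by 4)
#2 stroke at J2  (common-f at J2 fixed by 4)
#0 stroke at J1  (through GY1, causality inverts; strokes same side of GY1)
#3 stroke at R2  (0-jn J1 has e-setter on 0)

b0 stroke at J1
b1 stroke at J2
b2 stroke at J2
b3 stroke at R2
b4 stroke at I1
b5 stroke at Sf1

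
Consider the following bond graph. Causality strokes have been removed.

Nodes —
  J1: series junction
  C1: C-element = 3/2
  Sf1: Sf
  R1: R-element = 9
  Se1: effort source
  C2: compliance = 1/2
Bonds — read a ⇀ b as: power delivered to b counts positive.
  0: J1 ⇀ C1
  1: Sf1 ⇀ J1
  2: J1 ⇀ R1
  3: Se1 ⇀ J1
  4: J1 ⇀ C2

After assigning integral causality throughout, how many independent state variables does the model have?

2  (C1, C2 all integral)

bond 1 stroke at Sf1  (Sf1 fixes flow; stroke at Sf1)
bond 3 stroke at J1  (Se1 (Se) sets effort on bond)
bond 0 stroke at J1  (1-jn J1 has f-setter on 1)
bond 2 stroke at J1  (J1: bond 1 brought flow, rest push out)
bond 4 stroke at J1  (1-jn J1 has f-setter on 1)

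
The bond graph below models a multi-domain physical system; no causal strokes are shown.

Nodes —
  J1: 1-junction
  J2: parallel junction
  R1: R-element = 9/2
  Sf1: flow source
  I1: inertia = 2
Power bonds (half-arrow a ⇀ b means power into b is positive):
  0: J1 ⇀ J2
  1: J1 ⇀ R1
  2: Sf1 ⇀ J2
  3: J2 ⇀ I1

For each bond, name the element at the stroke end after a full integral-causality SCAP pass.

bond 2 |Sf1  (Sf1 fixes flow; stroke at Sf1)
bond 3 |I1  (prefer integral on I1)
bond 0 |J2  (closing 0-jn rule on J2)
bond 1 |J1  (1-jn J1 has f-setter on 0)

bond 0 stroke→J2
bond 1 stroke→J1
bond 2 stroke→Sf1
bond 3 stroke→I1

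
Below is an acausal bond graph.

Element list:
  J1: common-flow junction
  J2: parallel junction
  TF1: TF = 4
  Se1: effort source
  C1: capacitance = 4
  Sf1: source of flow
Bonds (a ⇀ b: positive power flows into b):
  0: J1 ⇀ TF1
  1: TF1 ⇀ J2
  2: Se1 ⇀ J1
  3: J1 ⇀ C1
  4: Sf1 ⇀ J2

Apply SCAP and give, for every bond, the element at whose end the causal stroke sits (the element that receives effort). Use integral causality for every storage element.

#2 stroke at J1  (Se1 fixes effort; stroke away)
#4 stroke at Sf1  (source Sf1 imposes f)
#1 stroke at J2  (J2 needs exactly one e-in)
#0 stroke at TF1  (TF TF1: opposite of bond 1)
#3 stroke at J1  (common-f at J1 fixed by 0)

b0 stroke at TF1
b1 stroke at J2
b2 stroke at J1
b3 stroke at J1
b4 stroke at Sf1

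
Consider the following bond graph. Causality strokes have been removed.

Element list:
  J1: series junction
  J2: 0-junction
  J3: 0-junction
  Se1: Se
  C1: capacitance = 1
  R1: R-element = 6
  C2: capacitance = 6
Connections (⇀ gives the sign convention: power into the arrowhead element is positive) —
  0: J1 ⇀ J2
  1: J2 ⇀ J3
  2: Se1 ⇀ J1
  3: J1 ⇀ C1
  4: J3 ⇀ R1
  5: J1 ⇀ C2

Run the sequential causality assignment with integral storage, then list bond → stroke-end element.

β0 |J2
β1 |J3
β2 |J1
β3 |J1
β4 |R1
β5 |J1

b2 →J1  (Se1 fixes effort; stroke away)
b3 →J1  (prefer integral on C1)
b5 →J1  (C2 outputs effort q/C2)
b0 →J2  (J1 needs exactly one f-in)
b1 →J3  (J2 effort already set via bond 0)
b4 →R1  (J3: bond 1 brought effort, rest push out)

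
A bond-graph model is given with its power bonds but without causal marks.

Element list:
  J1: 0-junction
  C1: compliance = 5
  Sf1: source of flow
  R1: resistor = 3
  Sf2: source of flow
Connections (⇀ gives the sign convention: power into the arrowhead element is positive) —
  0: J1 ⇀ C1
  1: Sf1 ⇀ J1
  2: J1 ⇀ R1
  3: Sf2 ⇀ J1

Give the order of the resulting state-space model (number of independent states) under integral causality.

1  (C1 all integral)

b1 |Sf1  (source Sf1 imposes f)
b3 |Sf2  (Sf2: flow source, stroke at near end)
b0 |J1  (prefer integral on C1)
b2 |R1  (J1: bond 0 brought effort, rest push out)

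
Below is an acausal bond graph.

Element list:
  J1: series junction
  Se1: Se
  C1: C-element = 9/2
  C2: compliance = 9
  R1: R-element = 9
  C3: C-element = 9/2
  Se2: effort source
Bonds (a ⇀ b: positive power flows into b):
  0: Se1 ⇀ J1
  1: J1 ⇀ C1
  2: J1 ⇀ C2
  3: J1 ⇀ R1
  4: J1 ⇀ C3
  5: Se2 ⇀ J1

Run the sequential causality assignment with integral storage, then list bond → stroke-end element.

#0 stroke at J1  (Se1 (Se) sets effort on bond)
#5 stroke at J1  (source Se2 imposes e)
#1 stroke at J1  (C1 integral (e out))
#2 stroke at J1  (C2 integral (e out))
#4 stroke at J1  (C3 outputs effort q/C3)
#3 stroke at R1  (J1 needs exactly one f-in)

bond 0 stroke→J1
bond 1 stroke→J1
bond 2 stroke→J1
bond 3 stroke→R1
bond 4 stroke→J1
bond 5 stroke→J1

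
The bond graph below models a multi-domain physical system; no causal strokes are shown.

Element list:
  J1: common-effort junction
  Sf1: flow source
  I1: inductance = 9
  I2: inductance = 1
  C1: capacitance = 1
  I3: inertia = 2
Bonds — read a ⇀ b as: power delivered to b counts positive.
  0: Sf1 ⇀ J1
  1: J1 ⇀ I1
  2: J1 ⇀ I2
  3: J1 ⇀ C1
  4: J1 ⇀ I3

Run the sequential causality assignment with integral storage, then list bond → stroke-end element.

bond 0 stroke at Sf1  (source Sf1 imposes f)
bond 1 stroke at I1  (I1: I, integral causality)
bond 2 stroke at I2  (I2 integral (f out))
bond 3 stroke at J1  (C1 integral (e out))
bond 4 stroke at I3  (0-jn J1 has e-setter on 3)

β0 stroke at Sf1
β1 stroke at I1
β2 stroke at I2
β3 stroke at J1
β4 stroke at I3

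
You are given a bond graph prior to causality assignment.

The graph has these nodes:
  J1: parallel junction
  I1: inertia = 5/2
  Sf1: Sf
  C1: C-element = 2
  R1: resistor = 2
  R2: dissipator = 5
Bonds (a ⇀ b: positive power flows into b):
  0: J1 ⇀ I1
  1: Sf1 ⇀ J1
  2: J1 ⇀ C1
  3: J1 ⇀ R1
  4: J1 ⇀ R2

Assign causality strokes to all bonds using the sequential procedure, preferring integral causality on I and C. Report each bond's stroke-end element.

β0 stroke at I1
β1 stroke at Sf1
β2 stroke at J1
β3 stroke at R1
β4 stroke at R2

bond 1 →Sf1  (Sf1 fixes flow; stroke at Sf1)
bond 0 →I1  (I1 integral (f out))
bond 2 →J1  (C1 outputs effort q/C1)
bond 3 →R1  (J1: bond 2 brought effort, rest push out)
bond 4 →R2  (J1: bond 2 brought effort, rest push out)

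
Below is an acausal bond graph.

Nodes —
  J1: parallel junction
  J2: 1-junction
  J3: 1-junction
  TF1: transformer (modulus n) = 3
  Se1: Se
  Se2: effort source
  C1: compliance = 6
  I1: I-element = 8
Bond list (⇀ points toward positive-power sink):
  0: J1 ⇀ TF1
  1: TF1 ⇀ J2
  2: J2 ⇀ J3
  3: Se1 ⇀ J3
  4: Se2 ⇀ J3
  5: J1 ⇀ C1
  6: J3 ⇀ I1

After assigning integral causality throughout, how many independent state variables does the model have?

2  (C1, I1 all integral)

bond 3 |J3  (Se1 fixes effort; stroke away)
bond 4 |J3  (source Se2 imposes e)
bond 5 |J1  (C1 integral (e out))
bond 0 |TF1  (common-e at J1 fixed by 5)
bond 1 |J2  (through TF1, causality passes straight; one stroke at TF1)
bond 2 |J3  (J2: last free bond brings flow in)
bond 6 |I1  (only one flow-in slot at J3)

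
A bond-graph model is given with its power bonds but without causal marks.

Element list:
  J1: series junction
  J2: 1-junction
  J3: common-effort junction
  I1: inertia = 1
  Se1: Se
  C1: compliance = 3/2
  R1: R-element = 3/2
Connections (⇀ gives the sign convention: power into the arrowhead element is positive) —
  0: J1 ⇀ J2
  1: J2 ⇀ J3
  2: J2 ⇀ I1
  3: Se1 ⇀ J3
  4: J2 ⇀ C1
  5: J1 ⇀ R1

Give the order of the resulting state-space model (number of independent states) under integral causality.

2  (C1, I1 all integral)

β3 stroke→J3  (source Se1 imposes e)
β1 stroke→J2  (J3 effort already set via bond 3)
β2 stroke→I1  (I1: I, integral causality)
β0 stroke→J2  (J2: bond 2 brought flow, rest push out)
β4 stroke→J2  (common-f at J2 fixed by 2)
β5 stroke→J1  (common-f at J1 fixed by 0)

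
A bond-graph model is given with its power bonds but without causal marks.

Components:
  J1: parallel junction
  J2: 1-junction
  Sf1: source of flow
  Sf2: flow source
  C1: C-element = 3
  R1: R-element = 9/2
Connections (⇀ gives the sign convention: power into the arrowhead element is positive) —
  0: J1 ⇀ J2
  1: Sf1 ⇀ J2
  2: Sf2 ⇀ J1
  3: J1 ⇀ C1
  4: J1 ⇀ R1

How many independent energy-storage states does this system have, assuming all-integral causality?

b1 stroke at Sf1  (Sf1 (Sf) sets flow on bond)
b2 stroke at Sf2  (Sf2: flow source, stroke at near end)
b0 stroke at J2  (J2 flow already set via bond 1)
b3 stroke at J1  (prefer integral on C1)
b4 stroke at R1  (J1 effort already set via bond 3)

1  (C1 all integral)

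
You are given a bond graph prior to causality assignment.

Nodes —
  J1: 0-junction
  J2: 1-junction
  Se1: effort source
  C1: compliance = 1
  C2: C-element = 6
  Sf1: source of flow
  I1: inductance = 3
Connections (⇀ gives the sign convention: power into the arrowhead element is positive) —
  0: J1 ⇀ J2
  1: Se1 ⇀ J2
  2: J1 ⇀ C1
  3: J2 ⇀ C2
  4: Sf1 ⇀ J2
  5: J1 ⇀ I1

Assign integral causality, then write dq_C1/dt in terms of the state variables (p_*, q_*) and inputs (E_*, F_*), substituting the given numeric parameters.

β1 →J2  (Se1 fixes effort; stroke away)
β4 →Sf1  (source Sf1 imposes f)
β0 →J2  (J2 flow already set via bond 4)
β3 →J2  (J2 flow already set via bond 4)
β2 →J1  (C1 outputs effort q/C1)
β5 →I1  (J1: bond 2 brought effort, rest push out)

dq_C1/dt = -F_Sf1 - p_I1/3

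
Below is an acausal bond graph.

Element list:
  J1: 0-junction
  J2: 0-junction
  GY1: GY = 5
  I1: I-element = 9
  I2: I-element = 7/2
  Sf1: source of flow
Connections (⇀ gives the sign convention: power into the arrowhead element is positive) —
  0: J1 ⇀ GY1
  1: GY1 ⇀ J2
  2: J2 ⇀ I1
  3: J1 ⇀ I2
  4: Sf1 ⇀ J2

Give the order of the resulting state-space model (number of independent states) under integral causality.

2  (I1, I2 all integral)

b4 stroke→Sf1  (Sf1: flow source, stroke at near end)
b2 stroke→I1  (I1: I, integral causality)
b1 stroke→J2  (J2: last free bond brings effort in)
b0 stroke→J1  (GY GY1: same side as bond 1)
b3 stroke→I2  (0-jn J1 has e-setter on 0)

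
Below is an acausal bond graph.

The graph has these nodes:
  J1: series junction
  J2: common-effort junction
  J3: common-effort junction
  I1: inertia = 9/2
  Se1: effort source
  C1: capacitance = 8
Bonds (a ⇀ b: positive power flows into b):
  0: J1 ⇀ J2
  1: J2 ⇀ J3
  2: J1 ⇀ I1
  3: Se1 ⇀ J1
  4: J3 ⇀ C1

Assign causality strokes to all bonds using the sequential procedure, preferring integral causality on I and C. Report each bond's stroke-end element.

bond 3 stroke at J1  (Se1 (Se) sets effort on bond)
bond 2 stroke at I1  (I1: I, integral causality)
bond 0 stroke at J1  (J1 flow already set via bond 2)
bond 1 stroke at J2  (J2: last free bond brings effort in)
bond 4 stroke at J3  (J3 needs exactly one e-in)

β0 |J1
β1 |J2
β2 |I1
β3 |J1
β4 |J3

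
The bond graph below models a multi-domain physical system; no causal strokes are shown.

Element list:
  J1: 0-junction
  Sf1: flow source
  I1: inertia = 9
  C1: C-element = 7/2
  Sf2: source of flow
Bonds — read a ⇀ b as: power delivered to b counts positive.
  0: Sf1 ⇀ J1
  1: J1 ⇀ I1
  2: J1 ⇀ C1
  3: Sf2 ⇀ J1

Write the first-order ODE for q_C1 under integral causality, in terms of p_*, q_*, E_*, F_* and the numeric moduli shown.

bond 0 |Sf1  (Sf1 fixes flow; stroke at Sf1)
bond 3 |Sf2  (Sf2 (Sf) sets flow on bond)
bond 1 |I1  (I1: I, integral causality)
bond 2 |J1  (J1 needs exactly one e-in)

dq_C1/dt = F_Sf1 + F_Sf2 - p_I1/9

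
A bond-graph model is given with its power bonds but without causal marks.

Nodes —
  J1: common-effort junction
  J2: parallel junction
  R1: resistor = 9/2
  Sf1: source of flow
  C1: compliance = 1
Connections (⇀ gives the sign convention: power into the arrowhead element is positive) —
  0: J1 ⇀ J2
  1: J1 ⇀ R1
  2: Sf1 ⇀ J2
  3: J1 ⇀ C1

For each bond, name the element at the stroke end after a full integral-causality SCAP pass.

#0 stroke at J2
#1 stroke at R1
#2 stroke at Sf1
#3 stroke at J1

bond 2 |Sf1  (Sf1: flow source, stroke at near end)
bond 0 |J2  (J2: last free bond brings effort in)
bond 3 |J1  (C1: C, integral causality)
bond 1 |R1  (J1: bond 3 brought effort, rest push out)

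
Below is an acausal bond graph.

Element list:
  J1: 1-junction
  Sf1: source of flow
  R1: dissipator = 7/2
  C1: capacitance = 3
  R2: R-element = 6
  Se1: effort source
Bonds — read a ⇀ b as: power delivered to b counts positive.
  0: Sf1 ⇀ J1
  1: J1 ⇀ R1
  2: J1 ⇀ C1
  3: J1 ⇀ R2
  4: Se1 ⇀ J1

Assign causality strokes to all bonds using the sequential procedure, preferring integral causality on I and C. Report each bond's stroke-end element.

#0 |Sf1
#1 |J1
#2 |J1
#3 |J1
#4 |J1

#0 stroke at Sf1  (Sf1 (Sf) sets flow on bond)
#4 stroke at J1  (Se1 fixes effort; stroke away)
#1 stroke at J1  (J1: bond 0 brought flow, rest push out)
#2 stroke at J1  (J1: bond 0 brought flow, rest push out)
#3 stroke at J1  (J1: bond 0 brought flow, rest push out)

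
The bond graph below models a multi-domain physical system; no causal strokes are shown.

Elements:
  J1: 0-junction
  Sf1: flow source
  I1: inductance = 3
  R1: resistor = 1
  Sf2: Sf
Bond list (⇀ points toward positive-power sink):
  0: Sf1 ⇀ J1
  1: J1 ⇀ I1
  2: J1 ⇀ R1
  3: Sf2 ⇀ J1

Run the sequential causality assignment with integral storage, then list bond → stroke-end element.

#0 stroke at Sf1
#1 stroke at I1
#2 stroke at J1
#3 stroke at Sf2

#0 stroke→Sf1  (source Sf1 imposes f)
#3 stroke→Sf2  (Sf2: flow source, stroke at near end)
#1 stroke→I1  (I1: I, integral causality)
#2 stroke→J1  (only one effort-in slot at J1)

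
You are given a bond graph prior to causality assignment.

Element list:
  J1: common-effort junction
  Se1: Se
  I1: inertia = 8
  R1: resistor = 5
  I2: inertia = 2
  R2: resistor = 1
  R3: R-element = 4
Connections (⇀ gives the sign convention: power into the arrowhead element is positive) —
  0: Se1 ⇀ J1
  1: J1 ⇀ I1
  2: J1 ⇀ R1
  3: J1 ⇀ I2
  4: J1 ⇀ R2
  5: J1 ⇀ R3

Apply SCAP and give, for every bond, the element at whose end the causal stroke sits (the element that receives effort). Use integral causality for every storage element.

β0 |J1  (Se1 fixes effort; stroke away)
β1 |I1  (J1: bond 0 brought effort, rest push out)
β2 |R1  (J1: bond 0 brought effort, rest push out)
β3 |I2  (common-e at J1 fixed by 0)
β4 |R2  (0-jn J1 has e-setter on 0)
β5 |R3  (J1 effort already set via bond 0)

β0 stroke→J1
β1 stroke→I1
β2 stroke→R1
β3 stroke→I2
β4 stroke→R2
β5 stroke→R3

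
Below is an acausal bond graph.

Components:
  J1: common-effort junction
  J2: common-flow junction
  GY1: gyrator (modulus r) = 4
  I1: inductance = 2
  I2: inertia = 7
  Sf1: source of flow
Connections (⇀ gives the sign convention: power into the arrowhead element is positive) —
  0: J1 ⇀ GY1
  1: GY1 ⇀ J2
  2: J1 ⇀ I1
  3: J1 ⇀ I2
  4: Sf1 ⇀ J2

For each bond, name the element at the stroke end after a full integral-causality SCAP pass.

#4 stroke at Sf1  (source Sf1 imposes f)
#1 stroke at J2  (J2 flow already set via bond 4)
#0 stroke at J1  (GY1: gyrator matches bond 1)
#2 stroke at I1  (J1: bond 0 brought effort, rest push out)
#3 stroke at I2  (J1 effort already set via bond 0)

bond 0 |J1
bond 1 |J2
bond 2 |I1
bond 3 |I2
bond 4 |Sf1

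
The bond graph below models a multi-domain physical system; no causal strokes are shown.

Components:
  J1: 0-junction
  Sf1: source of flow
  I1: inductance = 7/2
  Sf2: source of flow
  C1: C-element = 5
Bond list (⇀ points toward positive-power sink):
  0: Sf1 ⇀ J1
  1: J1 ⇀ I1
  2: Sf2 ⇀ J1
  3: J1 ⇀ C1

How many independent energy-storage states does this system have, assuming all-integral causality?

bond 0 →Sf1  (Sf1 fixes flow; stroke at Sf1)
bond 2 →Sf2  (Sf2 fixes flow; stroke at Sf2)
bond 1 →I1  (I1 outputs flow p/I1)
bond 3 →J1  (closing 0-jn rule on J1)

2  (C1, I1 all integral)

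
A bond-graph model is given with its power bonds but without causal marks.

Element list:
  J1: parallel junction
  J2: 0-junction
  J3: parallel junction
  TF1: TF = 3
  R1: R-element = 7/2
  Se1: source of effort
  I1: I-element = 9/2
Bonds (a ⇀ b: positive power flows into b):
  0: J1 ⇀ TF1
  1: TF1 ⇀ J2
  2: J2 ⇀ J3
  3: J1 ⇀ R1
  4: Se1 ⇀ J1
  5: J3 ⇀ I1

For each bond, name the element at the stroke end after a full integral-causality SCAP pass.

β0 stroke→TF1
β1 stroke→J2
β2 stroke→J3
β3 stroke→R1
β4 stroke→J1
β5 stroke→I1

bond 4 →J1  (Se1: effort source, stroke at far end)
bond 0 →TF1  (0-jn J1 has e-setter on 4)
bond 3 →R1  (0-jn J1 has e-setter on 4)
bond 1 →J2  (through TF1, causality passes straight; one stroke at TF1)
bond 2 →J3  (J2 effort already set via bond 1)
bond 5 →I1  (common-e at J3 fixed by 2)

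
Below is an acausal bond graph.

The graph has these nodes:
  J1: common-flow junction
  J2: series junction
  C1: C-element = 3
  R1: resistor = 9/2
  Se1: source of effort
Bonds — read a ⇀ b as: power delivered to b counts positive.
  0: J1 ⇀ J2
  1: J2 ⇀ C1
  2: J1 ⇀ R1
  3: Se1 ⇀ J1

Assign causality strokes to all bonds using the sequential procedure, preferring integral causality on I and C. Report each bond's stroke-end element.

b0 →J1
b1 →J2
b2 →R1
b3 →J1

b3 stroke→J1  (Se1: effort source, stroke at far end)
b1 stroke→J2  (C1: C, integral causality)
b0 stroke→J1  (closing 1-jn rule on J2)
b2 stroke→R1  (only one flow-in slot at J1)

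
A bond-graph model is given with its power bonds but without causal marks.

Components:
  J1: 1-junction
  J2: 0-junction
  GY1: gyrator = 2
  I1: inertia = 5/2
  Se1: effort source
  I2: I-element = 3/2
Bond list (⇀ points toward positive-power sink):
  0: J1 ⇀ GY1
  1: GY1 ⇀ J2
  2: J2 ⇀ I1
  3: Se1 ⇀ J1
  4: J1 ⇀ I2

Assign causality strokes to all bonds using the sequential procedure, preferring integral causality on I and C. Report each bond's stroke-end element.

β0 |J1
β1 |J2
β2 |I1
β3 |J1
β4 |I2

#3 stroke at J1  (Se1 (Se) sets effort on bond)
#2 stroke at I1  (I1: I, integral causality)
#1 stroke at J2  (only one effort-in slot at J2)
#0 stroke at J1  (GY1 both-in/both-out from 1)
#4 stroke at I2  (closing 1-jn rule on J1)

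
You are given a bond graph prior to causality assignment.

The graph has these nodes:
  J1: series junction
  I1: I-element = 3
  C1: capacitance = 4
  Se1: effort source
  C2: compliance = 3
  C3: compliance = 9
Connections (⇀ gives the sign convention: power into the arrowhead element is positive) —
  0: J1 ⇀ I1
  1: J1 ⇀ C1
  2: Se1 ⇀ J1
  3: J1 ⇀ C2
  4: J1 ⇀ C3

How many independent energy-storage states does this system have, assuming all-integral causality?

bond 2 |J1  (Se1: effort source, stroke at far end)
bond 0 |I1  (I1 outputs flow p/I1)
bond 1 |J1  (J1 flow already set via bond 0)
bond 3 |J1  (J1 flow already set via bond 0)
bond 4 |J1  (J1 flow already set via bond 0)

4  (C1, C2, C3, I1 all integral)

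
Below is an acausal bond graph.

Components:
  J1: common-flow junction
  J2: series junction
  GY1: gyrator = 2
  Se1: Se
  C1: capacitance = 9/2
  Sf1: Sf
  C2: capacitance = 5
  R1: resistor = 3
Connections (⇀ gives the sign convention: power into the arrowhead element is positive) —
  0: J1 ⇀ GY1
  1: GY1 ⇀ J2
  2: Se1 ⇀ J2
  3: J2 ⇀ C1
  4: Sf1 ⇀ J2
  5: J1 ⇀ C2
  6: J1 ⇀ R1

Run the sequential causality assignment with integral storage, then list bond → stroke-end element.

#2 →J2  (Se1: effort source, stroke at far end)
#4 →Sf1  (Sf1 fixes flow; stroke at Sf1)
#1 →J2  (J2: bond 4 brought flow, rest push out)
#3 →J2  (J2 flow already set via bond 4)
#0 →J1  (GY1: gyrator matches bond 1)
#5 →J1  (C2 integral (e out))
#6 →R1  (only one flow-in slot at J1)

bond 0 |J1
bond 1 |J2
bond 2 |J2
bond 3 |J2
bond 4 |Sf1
bond 5 |J1
bond 6 |R1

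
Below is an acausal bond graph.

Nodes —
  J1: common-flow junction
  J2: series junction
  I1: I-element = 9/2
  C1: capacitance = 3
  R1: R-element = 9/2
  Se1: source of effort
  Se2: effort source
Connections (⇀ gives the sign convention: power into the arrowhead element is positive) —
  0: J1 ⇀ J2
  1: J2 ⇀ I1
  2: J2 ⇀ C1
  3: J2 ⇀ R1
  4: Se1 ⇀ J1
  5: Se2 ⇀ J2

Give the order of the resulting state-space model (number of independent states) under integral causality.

2  (C1, I1 all integral)

b4 |J1  (Se1: effort source, stroke at far end)
b5 |J2  (Se2 (Se) sets effort on bond)
b0 |J2  (J1: last free bond brings flow in)
b1 |I1  (I1: I, integral causality)
b2 |J2  (common-f at J2 fixed by 1)
b3 |J2  (common-f at J2 fixed by 1)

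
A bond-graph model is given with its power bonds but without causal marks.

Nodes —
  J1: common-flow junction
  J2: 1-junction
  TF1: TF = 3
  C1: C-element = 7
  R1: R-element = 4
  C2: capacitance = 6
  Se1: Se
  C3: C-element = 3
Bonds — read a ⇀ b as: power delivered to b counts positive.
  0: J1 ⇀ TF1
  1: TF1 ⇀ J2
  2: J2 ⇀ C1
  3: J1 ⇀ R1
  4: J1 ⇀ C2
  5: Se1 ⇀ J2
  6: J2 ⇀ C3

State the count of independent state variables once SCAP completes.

β5 |J2  (source Se1 imposes e)
β2 |J2  (prefer integral on C1)
β4 |J1  (C2 outputs effort q/C2)
β6 |J2  (C3 integral (e out))
β1 |TF1  (J2 needs exactly one f-in)
β0 |J1  (TF1 one-in-one-out from 1)
β3 |R1  (closing 1-jn rule on J1)

3  (C1, C2, C3 all integral)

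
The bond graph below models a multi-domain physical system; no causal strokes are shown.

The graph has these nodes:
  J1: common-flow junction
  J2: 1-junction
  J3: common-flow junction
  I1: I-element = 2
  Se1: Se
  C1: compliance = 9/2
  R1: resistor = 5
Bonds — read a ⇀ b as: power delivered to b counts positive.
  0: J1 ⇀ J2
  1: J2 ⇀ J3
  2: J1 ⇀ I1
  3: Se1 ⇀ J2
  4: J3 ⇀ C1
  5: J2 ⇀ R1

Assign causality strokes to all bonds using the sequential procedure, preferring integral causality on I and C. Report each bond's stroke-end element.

β3 →J2  (Se1 fixes effort; stroke away)
β2 →I1  (I1 integral (f out))
β0 →J1  (common-f at J1 fixed by 2)
β1 →J2  (common-f at J2 fixed by 0)
β5 →J2  (J2 flow already set via bond 0)
β4 →J3  (J3: bond 1 brought flow, rest push out)

β0 |J1
β1 |J2
β2 |I1
β3 |J2
β4 |J3
β5 |J2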